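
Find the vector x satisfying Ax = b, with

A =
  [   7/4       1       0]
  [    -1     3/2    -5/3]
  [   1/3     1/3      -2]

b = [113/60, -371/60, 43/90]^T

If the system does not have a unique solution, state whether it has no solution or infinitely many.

Row-reduce the augmented matrix:
R1 ← R1 / (7/4).
R2 ← R2 + 1·R1.
R3 ← R3 − 1/3·R1.
R2 ← R2 / (29/14).
R1 ← R1 − 4/7·R2.
R3 ← R3 − 1/7·R2.
R3 ← R3 / (-164/87).
R1 ← R1 − 40/87·R3.
R2 ← R2 + 70/87·R3.
Reading off the reduced rows gives x_1 = 13/5, x_2 = -8/3, x_3 = -1/4.

x_1 = 13/5, x_2 = -8/3, x_3 = -1/4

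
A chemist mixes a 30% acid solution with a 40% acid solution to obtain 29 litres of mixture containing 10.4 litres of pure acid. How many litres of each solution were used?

Let a = litres of solution A, b = litres of solution B.
  a + b = 29
  (3/10)a + (2/5)b = 52/5
Row-reduce the augmented matrix:
R2 ← R2 − 3/10·R1.
R2 ← R2 / (1/10).
R1 ← R1 − 1·R2.
Reading off the reduced rows gives a = 12, b = 17.

litres of solution A: 12, litres of solution B: 17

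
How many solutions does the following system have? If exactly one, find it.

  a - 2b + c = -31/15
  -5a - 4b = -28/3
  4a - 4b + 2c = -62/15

Row-reduce the augmented matrix:
R2 ← R2 + 5·R1.
R3 ← R3 − 4·R1.
R2 ← R2 / (-14).
R1 ← R1 + 2·R2.
R3 ← R3 − 4·R2.
R3 ← R3 / (-4/7).
R1 ← R1 − 2/7·R3.
R2 ← R2 + 5/14·R3.
Reading off the reduced rows gives a = 0, b = 7/3, c = 13/5.

a = 0, b = 7/3, c = 13/5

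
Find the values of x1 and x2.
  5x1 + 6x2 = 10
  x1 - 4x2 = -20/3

x1 = 0, x2 = 5/3

Row-reduce the augmented matrix:
R1 ← R1 / (5).
R2 ← R2 − 1·R1.
R2 ← R2 / (-26/5).
R1 ← R1 − 6/5·R2.
Reading off the reduced rows gives x1 = 0, x2 = 5/3.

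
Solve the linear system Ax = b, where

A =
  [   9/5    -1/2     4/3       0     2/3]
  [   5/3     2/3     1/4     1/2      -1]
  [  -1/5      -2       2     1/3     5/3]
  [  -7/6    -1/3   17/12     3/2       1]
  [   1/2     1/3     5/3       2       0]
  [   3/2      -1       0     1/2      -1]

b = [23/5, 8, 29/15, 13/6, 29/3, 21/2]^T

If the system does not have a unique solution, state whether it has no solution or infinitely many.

no solution

Row-reduce:
R1 ← R1 / (9/5).
R2 ← R2 − 5/3·R1.
R3 ← R3 + 1/5·R1.
R4 ← R4 + 7/6·R1.
R5 ← R5 − 1/2·R1.
R6 ← R6 − 3/2·R1.
R2 ← R2 / (61/54).
R1 ← R1 + 5/18·R2.
R3 ← R3 + 37/18·R2.
R4 ← R4 + 71/108·R2.
R5 ← R5 − 17/36·R2.
R6 ← R6 + 7/12·R2.
R3 ← R3 / (87/244).
R1 ← R1 − 365/732·R3.
R2 ← R2 + 319/366·R3.
R4 ← R4 − 7501/4392·R3.
R5 ← R5 − 7501/4392·R3.
R6 ← R6 + 2371/1464·R3.
R4 ← R4 / (-19561/4698).
R1 ← R1 + 1265/783·R4.
R2 ← R2 − 94/27·R4.
R3 ← R3 − 910/261·R4.
R5 ← R5 + 19561/4698·R4.
R6 ← R6 − 5015/783·R4.
Swap R5 and R6.
R5 ← R5 / (68925/39122).
R1 ← R1 + 15080/19561·R5.
R2 ← R2 − 16724/19561·R5.
R3 ← R3 − 36410/19561·R5.
R4 ← R4 + 29359/19561·R5.
Row 6 reduces to 0 = -1/2, a contradiction. The system is inconsistent.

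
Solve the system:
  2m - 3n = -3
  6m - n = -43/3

From equation 2: n = 43/3 + 6·m.
Substitute into equation 1 and solve: m = -5/2.
Then n = -2/3.

m = -5/2, n = -2/3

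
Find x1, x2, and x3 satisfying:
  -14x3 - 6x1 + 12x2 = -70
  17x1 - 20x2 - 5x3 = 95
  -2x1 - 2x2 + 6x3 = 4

x1 = 5, x2 = -1, x3 = 2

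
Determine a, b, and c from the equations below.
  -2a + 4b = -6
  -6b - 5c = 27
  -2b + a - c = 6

a = -1, b = -2, c = -3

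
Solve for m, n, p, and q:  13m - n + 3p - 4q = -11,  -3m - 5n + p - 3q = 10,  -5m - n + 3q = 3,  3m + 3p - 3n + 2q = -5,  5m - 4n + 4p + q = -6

Row-reduce the augmented matrix:
R1 ← R1 / (13).
R2 ← R2 + 3·R1.
R3 ← R3 + 5·R1.
R4 ← R4 − 3·R1.
R5 ← R5 − 5·R1.
R2 ← R2 / (-68/13).
R1 ← R1 + 1/13·R2.
R3 ← R3 + 18/13·R2.
R4 ← R4 + 36/13·R2.
R5 ← R5 + 47/13·R2.
R3 ← R3 / (12/17).
R1 ← R1 − 7/34·R3.
R2 ← R2 + 11/34·R3.
R4 ← R4 − 24/17·R3.
R5 ← R5 − 57/34·R3.
Swap R4 and R5.
R4 ← R4 / (-11/16).
R1 ← R1 + 47/48·R4.
R2 ← R2 − 91/48·R4.
R3 ← R3 − 85/24·R4.
R5 reduces to 0 = 0, so the extra equation is consistent.
Reading off the reduced rows gives m = -1, n = -1, p = -1, q = -1.

m = -1, n = -1, p = -1, q = -1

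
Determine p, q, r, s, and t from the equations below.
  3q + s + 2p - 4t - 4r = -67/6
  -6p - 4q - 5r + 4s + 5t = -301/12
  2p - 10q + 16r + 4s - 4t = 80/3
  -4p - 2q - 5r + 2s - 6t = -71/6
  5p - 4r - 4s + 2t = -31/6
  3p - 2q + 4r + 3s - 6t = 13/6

p = -1, q = 1/2, r = 8/3, s = -3, t = -3/4

Row-reduce the augmented matrix:
R1 ← R1 / (2).
R2 ← R2 + 6·R1.
R3 ← R3 − 2·R1.
R4 ← R4 + 4·R1.
R5 ← R5 − 5·R1.
R6 ← R6 − 3·R1.
R2 ← R2 / (5).
R1 ← R1 − 3/2·R2.
R3 ← R3 + 13·R2.
R4 ← R4 − 4·R2.
R5 ← R5 + 15/2·R2.
R6 ← R6 + 13/2·R2.
R3 ← R3 / (-121/5).
R1 ← R1 − 31/10·R3.
R2 ← R2 + 17/5·R3.
R4 ← R4 − 3/5·R3.
R5 ← R5 + 39/2·R3.
R6 ← R6 + 121/10·R3.
R4 ← R4 / (-130/121).
R1 ← R1 − 135/121·R4.
R2 ← R2 + 191/121·R4.
R3 ← R3 + 106/121·R4.
R5 ← R5 + 1583/121·R4.
R5 ← R5 / (16113/130).
R1 ← R1 + 297/26·R5.
R2 ← R2 − 1841/130·R5.
R3 ← R3 − 518/65·R5.
R4 ← R4 − 1071/130·R5.
R6 reduces to 0 = 0, so the extra equation is consistent.
Reading off the reduced rows gives p = -1, q = 1/2, r = 8/3, s = -3, t = -3/4.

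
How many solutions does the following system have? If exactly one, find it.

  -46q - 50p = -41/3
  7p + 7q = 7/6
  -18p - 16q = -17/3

p = 3/2, q = -4/3

Row-reduce the augmented matrix:
R1 ← R1 / (-50).
R2 ← R2 − 7·R1.
R3 ← R3 + 18·R1.
R2 ← R2 / (14/25).
R1 ← R1 − 23/25·R2.
R3 ← R3 − 14/25·R2.
R3 reduces to 0 = 0, so the extra equation is consistent.
Reading off the reduced rows gives p = 3/2, q = -4/3.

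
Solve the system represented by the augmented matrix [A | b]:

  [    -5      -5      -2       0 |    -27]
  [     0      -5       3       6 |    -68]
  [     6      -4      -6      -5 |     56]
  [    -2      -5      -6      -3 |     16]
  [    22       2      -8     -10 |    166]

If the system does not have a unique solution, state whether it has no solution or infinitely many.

Row-reduce the augmented matrix:
R1 ← R1 / (-5).
R3 ← R3 − 6·R1.
R4 ← R4 + 2·R1.
R5 ← R5 − 22·R1.
R2 ← R2 / (-5).
R1 ← R1 − 1·R2.
R3 ← R3 + 10·R2.
R4 ← R4 + 3·R2.
R5 ← R5 + 20·R2.
R3 ← R3 / (-72/5).
R1 ← R1 − 1·R3.
R2 ← R2 + 3/5·R3.
R4 ← R4 + 7·R3.
R5 ← R5 + 144/5·R3.
R4 ← R4 / (599/360).
R1 ← R1 − 7/360·R4.
R2 ← R2 + 59/120·R4.
R3 ← R3 − 85/72·R4.
R5 reduces to 0 = 0, so the extra equation is consistent.
Reading off the reduced rows gives x_1 = 3, x_2 = 4, x_3 = -4, x_4 = -6.

x_1 = 3, x_2 = 4, x_3 = -4, x_4 = -6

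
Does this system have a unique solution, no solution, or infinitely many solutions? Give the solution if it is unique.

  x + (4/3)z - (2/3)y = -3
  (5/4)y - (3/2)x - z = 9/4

infinitely many solutions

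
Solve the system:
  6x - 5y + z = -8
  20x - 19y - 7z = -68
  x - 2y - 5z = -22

infinitely many solutions

Row-reduce:
R1 ← R1 / (6).
R2 ← R2 − 20·R1.
R3 ← R3 − 1·R1.
R2 ← R2 / (-7/3).
R1 ← R1 + 5/6·R2.
R3 ← R3 + 7/6·R2.
Rank is 2 with 3 unknowns, leaving z free.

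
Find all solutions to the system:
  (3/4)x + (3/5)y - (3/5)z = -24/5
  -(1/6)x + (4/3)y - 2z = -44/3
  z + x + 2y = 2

x = 0, y = -2, z = 6

Row-reduce the augmented matrix:
R1 ← R1 / (3/4).
R2 ← R2 + 1/6·R1.
R3 ← R3 − 1·R1.
R2 ← R2 / (22/15).
R1 ← R1 − 4/5·R2.
R3 ← R3 − 6/5·R2.
R3 ← R3 / (39/11).
R1 ← R1 − 4/11·R3.
R2 ← R2 + 16/11·R3.
Reading off the reduced rows gives x = 0, y = -2, z = 6.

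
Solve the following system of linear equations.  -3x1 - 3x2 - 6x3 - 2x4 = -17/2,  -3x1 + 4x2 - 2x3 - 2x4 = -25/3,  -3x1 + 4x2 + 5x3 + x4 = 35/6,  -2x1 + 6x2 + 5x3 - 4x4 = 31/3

x1 = 0, x2 = -3/2, x3 = 8/3, x4 = -3/2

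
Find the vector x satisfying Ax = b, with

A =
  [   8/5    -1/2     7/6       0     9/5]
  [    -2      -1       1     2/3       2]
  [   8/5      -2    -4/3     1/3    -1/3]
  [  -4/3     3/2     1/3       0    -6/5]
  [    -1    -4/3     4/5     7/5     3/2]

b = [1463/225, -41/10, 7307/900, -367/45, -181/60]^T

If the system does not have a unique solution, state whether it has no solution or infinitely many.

x_1 = 14/5, x_2 = -2, x_3 = -2/3, x_4 = -11/4, x_5 = 1

Row-reduce the augmented matrix:
R1 ← R1 / (8/5).
R2 ← R2 + 2·R1.
R3 ← R3 − 8/5·R1.
R4 ← R4 + 4/3·R1.
R5 ← R5 + 1·R1.
R2 ← R2 / (-13/8).
R1 ← R1 + 5/16·R2.
R3 ← R3 + 3/2·R2.
R4 ← R4 − 13/12·R2.
R5 ← R5 + 79/48·R2.
R3 ← R3 / (-62/13).
R1 ← R1 − 10/39·R3.
R2 ← R2 + 59/39·R3.
R4 ← R4 − 53/18·R3.
R5 ← R5 + 562/585·R3.
R4 ← R4 / (905/3348).
R1 ← R1 + 40/279·R4.
R2 ← R2 + 179/558·R4.
R3 ← R3 − 11/186·R4.
R5 ← R5 − 3271/4185·R4.
R5 ← R5 / (526219/407250).
R1 ← R1 + 307/905·R5.
R2 ← R2 + 19184/13575·R5.
R3 ← R3 − 6346/4525·R5.
R4 ← R4 + 10141/4525·R5.
Reading off the reduced rows gives x_1 = 14/5, x_2 = -2, x_3 = -2/3, x_4 = -11/4, x_5 = 1.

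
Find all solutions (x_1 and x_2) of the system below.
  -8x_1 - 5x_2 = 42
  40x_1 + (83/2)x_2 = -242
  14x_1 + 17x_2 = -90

no solution

Row-reduce:
R1 ← R1 / (-8).
R2 ← R2 − 40·R1.
R3 ← R3 − 14·R1.
R2 ← R2 / (33/2).
R1 ← R1 − 5/8·R2.
R3 ← R3 − 33/4·R2.
Row 3 reduces to 0 = -1/2, a contradiction. The system is inconsistent.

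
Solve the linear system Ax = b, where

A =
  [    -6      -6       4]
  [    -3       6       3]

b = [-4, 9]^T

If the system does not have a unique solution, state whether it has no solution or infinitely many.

infinitely many solutions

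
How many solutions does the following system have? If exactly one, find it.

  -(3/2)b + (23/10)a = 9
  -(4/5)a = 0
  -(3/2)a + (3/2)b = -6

Row-reduce:
R1 ← R1 / (23/10).
R2 ← R2 + 4/5·R1.
R3 ← R3 + 3/2·R1.
R2 ← R2 / (-12/23).
R1 ← R1 + 15/23·R2.
R3 ← R3 − 12/23·R2.
Row 3 reduces to 0 = 3, a contradiction. The system is inconsistent.

no solution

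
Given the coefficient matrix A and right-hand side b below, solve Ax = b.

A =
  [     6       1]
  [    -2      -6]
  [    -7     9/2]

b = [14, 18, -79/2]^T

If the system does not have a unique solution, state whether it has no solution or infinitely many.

no solution

Row-reduce:
R1 ← R1 / (6).
R2 ← R2 + 2·R1.
R3 ← R3 + 7·R1.
R2 ← R2 / (-17/3).
R1 ← R1 − 1/6·R2.
R3 ← R3 − 17/3·R2.
Row 3 reduces to 0 = -1/2, a contradiction. The system is inconsistent.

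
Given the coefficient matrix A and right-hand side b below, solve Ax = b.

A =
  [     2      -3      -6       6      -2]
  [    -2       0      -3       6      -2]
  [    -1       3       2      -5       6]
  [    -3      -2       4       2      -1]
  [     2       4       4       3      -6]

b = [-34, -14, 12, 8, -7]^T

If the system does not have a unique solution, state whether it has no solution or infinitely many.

x_1 = -5, x_2 = 0, x_3 = 0, x_4 = -5, x_5 = -3

Row-reduce the augmented matrix:
R1 ← R1 / (2).
R2 ← R2 + 2·R1.
R3 ← R3 + 1·R1.
R4 ← R4 + 3·R1.
R5 ← R5 − 2·R1.
R2 ← R2 / (-3).
R1 ← R1 + 3/2·R2.
R3 ← R3 − 3/2·R2.
R4 ← R4 + 13/2·R2.
R5 ← R5 − 7·R2.
R3 ← R3 / (-11/2).
R1 ← R1 − 3/2·R3.
R2 ← R2 − 3·R3.
R4 ← R4 − 29/2·R3.
R5 ← R5 + 11·R3.
R4 ← R4 / (-49/11).
R1 ← R1 + 21/11·R4.
R2 ← R2 + 20/11·R4.
R3 ← R3 + 8/11·R4.
R5 ← R5 − 17·R4.
R5 ← R5 / (4213/147).
R1 ← R1 + 25/7·R5.
R2 ← R2 + 106/49·R5.
R3 ← R3 + 382/147·R5.
R4 ← R4 + 415/147·R5.
Reading off the reduced rows gives x_1 = -5, x_2 = 0, x_3 = 0, x_4 = -5, x_5 = -3.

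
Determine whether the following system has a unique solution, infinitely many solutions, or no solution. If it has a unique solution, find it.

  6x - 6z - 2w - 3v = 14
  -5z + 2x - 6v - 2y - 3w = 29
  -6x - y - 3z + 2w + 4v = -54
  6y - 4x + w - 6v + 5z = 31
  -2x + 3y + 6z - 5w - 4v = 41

Row-reduce the augmented matrix:
R1 ← R1 / (6).
R2 ← R2 − 2·R1.
R3 ← R3 + 6·R1.
R4 ← R4 + 4·R1.
R5 ← R5 + 2·R1.
R2 ← R2 / (-2).
R3 ← R3 + 1·R2.
R4 ← R4 − 6·R2.
R5 ← R5 − 3·R2.
R3 ← R3 / (-15/2).
R1 ← R1 + 1·R3.
R2 ← R2 − 3/2·R3.
R4 ← R4 + 8·R3.
R5 ← R5 + 1/2·R3.
R4 ← R4 / (-386/45).
R1 ← R1 + 22/45·R4.
R2 ← R2 − 7/5·R4.
R3 ← R3 + 7/45·R4.
R5 ← R5 + 416/45·R4.
R5 ← R5 / (3103/193).
R1 ← R1 − 215/386·R5.
R2 ← R2 + 449/386·R5.
R3 ← R3 − 7/386·R5.
R4 ← R4 − 1203/386·R5.
Reading off the reduced rows gives x = 3, y = -2, z = 4, w = -1, v = -6.

x = 3, y = -2, z = 4, w = -1, v = -6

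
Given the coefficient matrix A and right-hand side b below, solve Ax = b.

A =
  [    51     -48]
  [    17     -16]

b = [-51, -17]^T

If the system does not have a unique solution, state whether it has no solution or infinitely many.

infinitely many solutions

Row-reduce:
R1 ← R1 / (51).
R2 ← R2 − 17·R1.
Rank is 1 with 2 unknowns, leaving x_2 free.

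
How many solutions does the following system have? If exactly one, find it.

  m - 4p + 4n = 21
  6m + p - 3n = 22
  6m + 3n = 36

Row-reduce the augmented matrix:
R2 ← R2 − 6·R1.
R3 ← R3 − 6·R1.
R2 ← R2 / (-27).
R1 ← R1 − 4·R2.
R3 ← R3 + 21·R2.
R3 ← R3 / (41/9).
R1 ← R1 + 8/27·R3.
R2 ← R2 + 25/27·R3.
Reading off the reduced rows gives m = 5, n = 2, p = -2.

m = 5, n = 2, p = -2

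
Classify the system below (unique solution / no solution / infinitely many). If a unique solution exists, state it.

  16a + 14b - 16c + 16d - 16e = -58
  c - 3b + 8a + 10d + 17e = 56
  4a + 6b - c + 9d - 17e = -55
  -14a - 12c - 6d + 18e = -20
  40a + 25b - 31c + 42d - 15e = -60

infinitely many solutions

Row-reduce:
R1 ← R1 / (16).
R2 ← R2 − 8·R1.
R3 ← R3 − 4·R1.
R4 ← R4 + 14·R1.
R5 ← R5 − 40·R1.
R2 ← R2 / (-10).
R1 ← R1 − 7/8·R2.
R3 ← R3 − 5/2·R2.
R4 ← R4 − 49/4·R2.
R5 ← R5 + 10·R2.
R3 ← R3 / (21/4).
R1 ← R1 + 17/80·R3.
R2 ← R2 + 9/10·R3.
R4 ← R4 + 599/40·R3.
R4 ← R4 / (5489/210).
R1 ← R1 − 587/420·R4.
R2 ← R2 − 26/35·R4.
R3 ← R3 − 22/21·R4.
Rank is 4 with 5 unknowns, leaving e free.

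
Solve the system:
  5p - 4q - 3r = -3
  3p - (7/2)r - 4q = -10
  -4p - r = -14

infinitely many solutions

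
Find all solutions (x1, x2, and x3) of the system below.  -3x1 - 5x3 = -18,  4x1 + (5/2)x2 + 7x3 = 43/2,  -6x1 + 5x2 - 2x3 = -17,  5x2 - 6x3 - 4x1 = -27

no solution

Row-reduce:
R1 ← R1 / (-3).
R2 ← R2 − 4·R1.
R3 ← R3 + 6·R1.
R4 ← R4 + 4·R1.
R2 ← R2 / (5/2).
R3 ← R3 − 5·R2.
R4 ← R4 − 5·R2.
R3 ← R3 / (22/3).
R1 ← R1 − 5/3·R3.
R2 ← R2 − 2/15·R3.
Row 4 reduces to 0 = 2, a contradiction. The system is inconsistent.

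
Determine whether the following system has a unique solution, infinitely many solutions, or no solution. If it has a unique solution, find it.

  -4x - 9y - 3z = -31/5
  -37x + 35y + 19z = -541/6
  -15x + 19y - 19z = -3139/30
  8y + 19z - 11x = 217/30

x = 5/2, y = -6/5, z = 7/3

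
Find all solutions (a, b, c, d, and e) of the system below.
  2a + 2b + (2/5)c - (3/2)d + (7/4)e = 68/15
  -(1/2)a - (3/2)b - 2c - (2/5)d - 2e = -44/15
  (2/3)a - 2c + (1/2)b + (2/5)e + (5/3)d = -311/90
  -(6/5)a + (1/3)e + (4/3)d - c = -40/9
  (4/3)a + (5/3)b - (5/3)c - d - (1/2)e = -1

a = 5/3, b = -1, c = 4/3, d = -1, e = 2/3

Row-reduce the augmented matrix:
R1 ← R1 / (2).
R2 ← R2 + 1/2·R1.
R3 ← R3 − 2/3·R1.
R4 ← R4 + 6/5·R1.
R5 ← R5 − 4/3·R1.
R2 ← R2 / (-1).
R1 ← R1 − 1·R2.
R3 ← R3 + 1/6·R2.
R4 ← R4 − 6/5·R2.
R5 ← R5 − 1/3·R2.
R3 ← R3 / (-109/60).
R1 ← R1 + 17/10·R3.
R2 ← R2 − 19/10·R3.
R4 ← R4 + 76/25·R3.
R5 ← R5 + 77/30·R3.
R4 ← R4 / (-141869/32700).
R1 ← R1 + 2002/545·R4.
R2 ← R2 − 1731/545·R4.
R3 ← R3 + 551/436·R4.
R5 ← R5 + 22903/6540·R4.
R5 ← R5 / (-764143/425607).
R1 ← R1 + 365/1559·R5.
R2 ← R2 − 843231/709345·R5.
R3 ← R3 − 19629/141869·R5.
R4 ← R4 − 40591/283738·R5.
Reading off the reduced rows gives a = 5/3, b = -1, c = 4/3, d = -1, e = 2/3.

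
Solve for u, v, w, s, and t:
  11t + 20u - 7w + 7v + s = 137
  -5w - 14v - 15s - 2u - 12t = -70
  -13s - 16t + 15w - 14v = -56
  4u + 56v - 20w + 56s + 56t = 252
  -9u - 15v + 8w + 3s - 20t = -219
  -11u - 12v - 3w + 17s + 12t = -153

u = 3, v = 6, w = 2, s = -6, t = 5

Row-reduce the augmented matrix:
R1 ← R1 / (20).
R2 ← R2 + 2·R1.
R4 ← R4 − 4·R1.
R5 ← R5 + 9·R1.
R6 ← R6 + 11·R1.
R2 ← R2 / (-133/10).
R1 ← R1 − 7/20·R2.
R3 ← R3 + 14·R2.
R4 ← R4 − 273/5·R2.
R5 ← R5 + 237/20·R2.
R6 ← R6 + 163/20·R2.
R3 ← R3 / (21).
R1 ← R1 + 1/2·R3.
R2 ← R2 − 3/7·R3.
R4 ← R4 + 42·R3.
R5 ← R5 − 139/14·R3.
R6 ← R6 + 47/14·R3.
Swap R4 and R5.
R4 ← R4 / (14390/931).
R1 ← R1 + 37/133·R4.
R2 ← R2 − 992/931·R4.
R3 ← R3 − 17/133·R4.
R6 ← R6 − 25239/931·R4.
Swap R5 and R6.
R5 ← R5 / (1278497/43170).
R1 ← R1 − 4223/43170·R5.
R2 ← R2 − 24443/21585·R5.
R3 ← R3 + 2721/14390·R5.
R4 ← R4 + 8933/43170·R5.
R6 reduces to 0 = 0, so the extra equation is consistent.
Reading off the reduced rows gives u = 3, v = 6, w = 2, s = -6, t = 5.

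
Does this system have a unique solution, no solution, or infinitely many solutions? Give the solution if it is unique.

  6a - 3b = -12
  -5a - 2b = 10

Row-reduce the augmented matrix:
R1 ← R1 / (6).
R2 ← R2 + 5·R1.
R2 ← R2 / (-9/2).
R1 ← R1 + 1/2·R2.
Reading off the reduced rows gives a = -2, b = 0.

a = -2, b = 0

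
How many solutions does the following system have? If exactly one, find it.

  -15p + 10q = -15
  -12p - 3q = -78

p = 5, q = 6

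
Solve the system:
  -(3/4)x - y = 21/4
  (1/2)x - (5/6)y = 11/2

Row-reduce the augmented matrix:
R1 ← R1 / (-3/4).
R2 ← R2 − 1/2·R1.
R2 ← R2 / (-3/2).
R1 ← R1 − 4/3·R2.
Reading off the reduced rows gives x = 1, y = -6.

x = 1, y = -6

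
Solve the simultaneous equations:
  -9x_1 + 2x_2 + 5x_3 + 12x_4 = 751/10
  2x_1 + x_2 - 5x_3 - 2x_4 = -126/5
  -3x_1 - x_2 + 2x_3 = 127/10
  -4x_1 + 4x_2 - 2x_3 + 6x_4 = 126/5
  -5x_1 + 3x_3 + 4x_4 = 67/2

Row-reduce the augmented matrix:
R1 ← R1 / (-9).
R2 ← R2 − 2·R1.
R3 ← R3 + 3·R1.
R4 ← R4 + 4·R1.
R5 ← R5 + 5·R1.
R2 ← R2 / (13/9).
R1 ← R1 + 2/9·R2.
R3 ← R3 + 5/3·R2.
R4 ← R4 − 28/9·R2.
R5 ← R5 + 10/9·R2.
R3 ← R3 / (-54/13).
R1 ← R1 + 15/13·R3.
R2 ← R2 + 35/13·R3.
R4 ← R4 − 54/13·R3.
R5 ← R5 + 36/13·R3.
R4 ← R4 / (-4).
R1 ← R1 + 1/3·R4.
R2 ← R2 − 23/9·R4.
R3 ← R3 − 7/9·R4.
R5 reduces to 0 = 0, so the extra equation is consistent.
Reading off the reduced rows gives x_1 = -5/2, x_2 = 4/5, x_3 = 3, x_4 = 3.

x_1 = -5/2, x_2 = 4/5, x_3 = 3, x_4 = 3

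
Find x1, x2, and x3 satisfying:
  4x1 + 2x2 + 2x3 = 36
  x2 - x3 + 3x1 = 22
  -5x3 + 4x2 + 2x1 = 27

x1 = 6, x2 = 5, x3 = 1

Row-reduce the augmented matrix:
R1 ← R1 / (4).
R2 ← R2 − 3·R1.
R3 ← R3 − 2·R1.
R2 ← R2 / (-1/2).
R1 ← R1 − 1/2·R2.
R3 ← R3 − 3·R2.
R3 ← R3 / (-21).
R1 ← R1 + 2·R3.
R2 ← R2 − 5·R3.
Reading off the reduced rows gives x1 = 6, x2 = 5, x3 = 1.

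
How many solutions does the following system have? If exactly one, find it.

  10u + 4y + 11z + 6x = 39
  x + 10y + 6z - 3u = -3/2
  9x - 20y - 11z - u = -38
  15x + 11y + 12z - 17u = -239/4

x = -2, y = -1/4, z = 2, u = 3

Row-reduce the augmented matrix:
R1 ← R1 / (6).
R2 ← R2 − 1·R1.
R3 ← R3 − 9·R1.
R4 ← R4 − 15·R1.
R2 ← R2 / (28/3).
R1 ← R1 − 2/3·R2.
R3 ← R3 + 26·R2.
R4 ← R4 − 1·R2.
R3 ← R3 / (-445/28).
R1 ← R1 − 43/28·R3.
R2 ← R2 − 25/56·R3.
R4 ← R4 + 893/56·R3.
R4 ← R4 / (-5519/445).
R1 ← R1 + 357/445·R4.
R2 ← R2 + 117/89·R4.
R3 ← R3 − 812/445·R4.
Reading off the reduced rows gives x = -2, y = -1/4, z = 2, u = 3.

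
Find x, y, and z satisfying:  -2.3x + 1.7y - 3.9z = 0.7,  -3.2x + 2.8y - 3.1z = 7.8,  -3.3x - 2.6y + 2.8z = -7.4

Row-reduce the augmented matrix:
R1 ← R1 / (-23/10).
R2 ← R2 + 16/5·R1.
R3 ← R3 + 33/10·R1.
R2 ← R2 / (10/23).
R1 ← R1 + 17/23·R2.
R3 ← R3 + 1159/230·R2.
R3 ← R3 / (7071/200).
R1 ← R1 − 113/20·R3.
R2 ← R2 − 107/20·R3.
Reading off the reduced rows gives x = 0, y = 5, z = 2.

x = 0, y = 5, z = 2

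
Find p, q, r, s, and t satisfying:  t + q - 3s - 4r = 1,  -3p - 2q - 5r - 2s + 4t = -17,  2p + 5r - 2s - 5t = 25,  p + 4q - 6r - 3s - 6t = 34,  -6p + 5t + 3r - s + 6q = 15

Row-reduce the augmented matrix:
Swap R1 and R2.
R1 ← R1 / (-3).
R3 ← R3 − 2·R1.
R4 ← R4 − 1·R1.
R5 ← R5 + 6·R1.
R1 ← R1 − 2/3·R2.
R3 ← R3 + 4/3·R2.
R4 ← R4 − 10/3·R2.
R5 ← R5 − 10·R2.
R3 ← R3 / (-11/3).
R1 ← R1 − 13/3·R3.
R2 ← R2 + 4·R3.
R4 ← R4 − 17/3·R3.
R5 ← R5 − 53·R3.
R4 ← R4 / (-5).
R1 ← R1 + 6·R4.
R2 ← R2 − 5·R4.
R3 ← R3 − 2·R4.
R5 ← R5 + 73·R4.
R5 ← R5 / (1231/11).
R1 ← R1 − 91/11·R5.
R2 ← R2 + 82/11·R5.
R3 ← R3 + 39/11·R5.
R4 ← R4 − 21/11·R5.
Reading off the reduced rows gives p = -2, q = 3, r = 1, s = -2, t = -4.

p = -2, q = 3, r = 1, s = -2, t = -4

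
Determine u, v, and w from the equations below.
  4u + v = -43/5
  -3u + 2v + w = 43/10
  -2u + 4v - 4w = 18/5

u = -2, v = -3/5, w = -1/2

Row-reduce the augmented matrix:
R1 ← R1 / (4).
R2 ← R2 + 3·R1.
R3 ← R3 + 2·R1.
R2 ← R2 / (11/4).
R1 ← R1 − 1/4·R2.
R3 ← R3 − 9/2·R2.
R3 ← R3 / (-62/11).
R1 ← R1 + 1/11·R3.
R2 ← R2 − 4/11·R3.
Reading off the reduced rows gives u = -2, v = -3/5, w = -1/2.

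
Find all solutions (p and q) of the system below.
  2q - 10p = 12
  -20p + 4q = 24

Row-reduce:
R1 ← R1 / (-10).
R2 ← R2 + 20·R1.
Rank is 1 with 2 unknowns, leaving q free.

infinitely many solutions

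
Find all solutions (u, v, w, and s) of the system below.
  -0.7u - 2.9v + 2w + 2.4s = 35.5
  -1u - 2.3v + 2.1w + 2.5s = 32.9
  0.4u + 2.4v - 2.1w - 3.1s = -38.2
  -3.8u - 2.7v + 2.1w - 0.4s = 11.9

Row-reduce the augmented matrix:
R1 ← R1 / (-7/10).
R2 ← R2 + 1·R1.
R3 ← R3 − 2/5·R1.
R4 ← R4 + 19/5·R1.
R2 ← R2 / (129/70).
R1 ← R1 − 29/7·R2.
R3 ← R3 − 26/35·R2.
R4 ← R4 − 913/70·R2.
R3 ← R3 / (-841/1290).
R1 ← R1 + 149/129·R3.
R2 ← R2 + 53/129·R3.
R4 ← R4 + 2192/645·R3.
R4 ← R4 / (1707/8410).
R1 ← R1 − 890/841·R4.
R2 ← R2 − 294/841·R4.
R3 ← R3 − 1747/841·R4.
Reading off the reduced rows gives u = 2, v = -5, w = 4, s = 6.

u = 2, v = -5, w = 4, s = 6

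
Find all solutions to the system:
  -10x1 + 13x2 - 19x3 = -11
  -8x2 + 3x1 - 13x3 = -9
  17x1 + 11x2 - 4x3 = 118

x1 = 5, x2 = 3, x3 = 0

Row-reduce the augmented matrix:
R1 ← R1 / (-10).
R2 ← R2 − 3·R1.
R3 ← R3 − 17·R1.
R2 ← R2 / (-41/10).
R1 ← R1 + 13/10·R2.
R3 ← R3 − 331/10·R2.
R3 ← R3 / (-7678/41).
R1 ← R1 − 321/41·R3.
R2 ← R2 − 187/41·R3.
Reading off the reduced rows gives x1 = 5, x2 = 3, x3 = 0.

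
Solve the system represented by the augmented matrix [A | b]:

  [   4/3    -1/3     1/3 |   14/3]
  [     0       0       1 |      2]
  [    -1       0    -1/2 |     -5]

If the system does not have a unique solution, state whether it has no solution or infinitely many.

x_1 = 4, x_2 = 4, x_3 = 2

Row-reduce the augmented matrix:
R1 ← R1 / (4/3).
R3 ← R3 + 1·R1.
Swap R2 and R3.
R2 ← R2 / (-1/4).
R1 ← R1 + 1/4·R2.
R1 ← R1 − 1/2·R3.
R2 ← R2 − 1·R3.
Reading off the reduced rows gives x_1 = 4, x_2 = 4, x_3 = 2.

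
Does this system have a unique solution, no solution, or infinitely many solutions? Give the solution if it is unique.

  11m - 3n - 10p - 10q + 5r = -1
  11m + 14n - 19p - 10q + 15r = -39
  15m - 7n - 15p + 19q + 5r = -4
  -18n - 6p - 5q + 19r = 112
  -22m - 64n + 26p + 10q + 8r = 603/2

no solution

Row-reduce:
R1 ← R1 / (11).
R2 ← R2 − 11·R1.
R3 ← R3 − 15·R1.
R5 ← R5 + 22·R1.
R2 ← R2 / (17).
R1 ← R1 + 3/11·R2.
R3 ← R3 + 32/11·R2.
R4 ← R4 + 18·R2.
R5 ← R5 + 70·R2.
R3 ← R3 / (-543/187).
R1 ← R1 + 197/187·R3.
R2 ← R2 + 9/17·R3.
R4 ← R4 + 264/17·R3.
R5 ← R5 + 528/17·R3.
R4 ← R4 / (-32497/181).
R1 ← R1 + 6923/543·R4.
R2 ← R2 + 1077/181·R4.
R3 ← R3 + 6103/543·R4.
R5 ← R5 + 64994/181·R4.
Row 5 reduces to 0 = -1/2, a contradiction. The system is inconsistent.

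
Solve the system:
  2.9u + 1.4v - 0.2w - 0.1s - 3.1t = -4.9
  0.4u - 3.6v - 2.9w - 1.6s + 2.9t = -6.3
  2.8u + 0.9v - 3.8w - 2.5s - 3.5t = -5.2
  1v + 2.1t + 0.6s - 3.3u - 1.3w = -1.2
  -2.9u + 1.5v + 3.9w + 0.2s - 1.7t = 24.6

u = -5, v = -4, w = 2, s = -1, t = -5

Row-reduce the augmented matrix:
R1 ← R1 / (29/10).
R2 ← R2 − 2/5·R1.
R3 ← R3 − 14/5·R1.
R4 ← R4 + 33/10·R1.
R5 ← R5 + 29/10·R1.
R2 ← R2 / (-110/29).
R1 ← R1 − 14/29·R2.
R3 ← R3 + 131/290·R2.
R4 ← R4 − 376/145·R2.
R5 ← R5 − 29/10·R2.
R3 ← R3 / (-35913/11000).
R1 ← R1 + 239/550·R3.
R2 ← R2 − 833/1100·R3.
R4 ← R4 + 9601/2750·R3.
R5 ← R5 − 16543/11000·R3.
R4 ← R4 / (211883/119710).
R1 ← R1 − 699/11971·R4.
R2 ← R2 + 1143/11971·R4.
R3 ← R3 − 8120/11971·R4.
R5 ← R5 + 127661/59855·R4.
R5 ← R5 / (-1548248/3178245).
R1 ← R1 + 371890/635649·R5.
R2 ← R2 + 628630/635649·R5.
R3 ← R3 + 37975/90807·R5.
R4 ← R4 − 651139/635649·R5.
Reading off the reduced rows gives u = -5, v = -4, w = 2, s = -1, t = -5.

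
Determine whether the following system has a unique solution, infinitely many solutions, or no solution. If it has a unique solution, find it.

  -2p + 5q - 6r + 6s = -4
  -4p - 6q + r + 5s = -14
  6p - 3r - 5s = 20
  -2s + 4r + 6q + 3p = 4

p = 2, q = 0, r = -1, s = -1

Row-reduce the augmented matrix:
R1 ← R1 / (-2).
R2 ← R2 + 4·R1.
R3 ← R3 − 6·R1.
R4 ← R4 − 3·R1.
R2 ← R2 / (-16).
R1 ← R1 + 5/2·R2.
R3 ← R3 − 15·R2.
R4 ← R4 − 27/2·R2.
R3 ← R3 / (-141/16).
R1 ← R1 − 31/32·R3.
R2 ← R2 + 13/16·R3.
R4 ← R4 − 191/32·R3.
R4 ← R4 / (769/141).
R1 ← R1 + 169/141·R4.
R2 ← R2 + 22/141·R4.
R3 ← R3 + 103/141·R4.
Reading off the reduced rows gives p = 2, q = 0, r = -1, s = -1.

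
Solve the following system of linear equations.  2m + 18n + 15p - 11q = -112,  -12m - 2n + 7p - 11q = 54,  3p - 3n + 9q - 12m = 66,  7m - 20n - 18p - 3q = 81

m = -5, n = -4, p = -2, q = 0

Row-reduce the augmented matrix:
R1 ← R1 / (2).
R2 ← R2 + 12·R1.
R3 ← R3 + 12·R1.
R4 ← R4 − 7·R1.
R2 ← R2 / (106).
R1 ← R1 − 9·R2.
R3 ← R3 − 105·R2.
R4 ← R4 + 83·R2.
R3 ← R3 / (-327/106).
R1 ← R1 + 39/53·R3.
R2 ← R2 − 97/106·R3.
R4 ← R4 − 289/53·R3.
R4 ← R4 / (1011/109).
R1 ← R1 + 388/109·R4.
R2 ← R2 − 544/109·R4.
R3 ← R3 + 681/109·R4.
Reading off the reduced rows gives m = -5, n = -4, p = -2, q = 0.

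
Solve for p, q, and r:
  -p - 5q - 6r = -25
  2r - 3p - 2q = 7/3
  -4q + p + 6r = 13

p = 1/3, q = 4/3, r = 3

Row-reduce the augmented matrix:
R1 ← R1 / (-1).
R2 ← R2 + 3·R1.
R3 ← R3 − 1·R1.
R2 ← R2 / (13).
R1 ← R1 − 5·R2.
R3 ← R3 + 9·R2.
R3 ← R3 / (180/13).
R1 ← R1 + 22/13·R3.
R2 ← R2 − 20/13·R3.
Reading off the reduced rows gives p = 1/3, q = 4/3, r = 3.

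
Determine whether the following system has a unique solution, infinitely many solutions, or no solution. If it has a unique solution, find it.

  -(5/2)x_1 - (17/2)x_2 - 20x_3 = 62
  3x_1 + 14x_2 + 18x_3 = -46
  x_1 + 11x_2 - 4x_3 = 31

Row-reduce:
R1 ← R1 / (-5/2).
R2 ← R2 − 3·R1.
R3 ← R3 − 1·R1.
R2 ← R2 / (19/5).
R1 ← R1 − 17/5·R2.
R3 ← R3 − 38/5·R2.
Row 3 reduces to 0 = -1, a contradiction. The system is inconsistent.

no solution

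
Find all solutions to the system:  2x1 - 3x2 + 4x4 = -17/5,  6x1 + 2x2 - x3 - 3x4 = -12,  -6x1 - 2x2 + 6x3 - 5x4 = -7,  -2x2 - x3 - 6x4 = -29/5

x1 = -11/5, x2 = 1, x3 = -11/5, x4 = 1

Row-reduce the augmented matrix:
R1 ← R1 / (2).
R2 ← R2 − 6·R1.
R3 ← R3 + 6·R1.
R2 ← R2 / (11).
R1 ← R1 + 3/2·R2.
R3 ← R3 + 11·R2.
R4 ← R4 + 2·R2.
R3 ← R3 / (5).
R1 ← R1 + 3/22·R3.
R2 ← R2 + 1/11·R3.
R4 ← R4 + 13/11·R3.
R4 ← R4 / (-584/55).
R1 ← R1 + 29/110·R4.
R2 ← R2 + 83/55·R4.
R3 ← R3 + 8/5·R4.
Reading off the reduced rows gives x1 = -11/5, x2 = 1, x3 = -11/5, x4 = 1.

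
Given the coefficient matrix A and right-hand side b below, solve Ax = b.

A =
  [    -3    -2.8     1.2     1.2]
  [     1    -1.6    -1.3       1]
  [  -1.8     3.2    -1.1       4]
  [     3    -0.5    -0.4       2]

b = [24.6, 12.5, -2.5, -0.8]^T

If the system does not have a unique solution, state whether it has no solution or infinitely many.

x_1 = -3, x_2 = -6, x_3 = -3, x_4 = 2

Row-reduce the augmented matrix:
R1 ← R1 / (-3).
R2 ← R2 − 1·R1.
R3 ← R3 + 9/5·R1.
R4 ← R4 − 3·R1.
R2 ← R2 / (-38/15).
R1 ← R1 − 14/15·R2.
R3 ← R3 − 122/25·R2.
R4 ← R4 + 33/10·R2.
R3 ← R3 / (-1688/475).
R1 ← R1 + 139/190·R3.
R2 ← R2 − 27/76·R3.
R4 ← R4 − 1499/760·R3.
R4 ← R4 / (316911/67520).
R1 ← R1 + 3763/3376·R4.
R2 ← R2 − 303/6752·R4.
R3 ← R3 + 2839/1688·R4.
Reading off the reduced rows gives x_1 = -3, x_2 = -6, x_3 = -3, x_4 = 2.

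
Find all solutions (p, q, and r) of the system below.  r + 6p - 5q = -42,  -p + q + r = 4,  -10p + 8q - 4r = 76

infinitely many solutions

Row-reduce:
R1 ← R1 / (6).
R2 ← R2 + 1·R1.
R3 ← R3 + 10·R1.
R2 ← R2 / (1/6).
R1 ← R1 + 5/6·R2.
R3 ← R3 + 1/3·R2.
Rank is 2 with 3 unknowns, leaving r free.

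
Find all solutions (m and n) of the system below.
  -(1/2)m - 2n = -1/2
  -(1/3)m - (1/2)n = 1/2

m = -3, n = 1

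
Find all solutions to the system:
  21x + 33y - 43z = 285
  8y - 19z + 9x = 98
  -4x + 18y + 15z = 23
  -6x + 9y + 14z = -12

Row-reduce:
R1 ← R1 / (21).
R2 ← R2 − 9·R1.
R3 ← R3 + 4·R1.
R4 ← R4 + 6·R1.
R2 ← R2 / (-43/7).
R1 ← R1 − 11/7·R2.
R3 ← R3 − 170/7·R2.
R4 ← R4 − 129/7·R2.
R3 ← R3 / (587/129).
R1 ← R1 + 283/129·R3.
R2 ← R2 − 4/43·R3.
Row 4 reduces to 0 = -3, a contradiction. The system is inconsistent.

no solution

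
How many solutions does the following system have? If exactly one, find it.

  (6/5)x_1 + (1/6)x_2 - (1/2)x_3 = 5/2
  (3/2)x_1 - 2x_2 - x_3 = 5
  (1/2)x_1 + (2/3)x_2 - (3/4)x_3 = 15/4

Row-reduce the augmented matrix:
R1 ← R1 / (6/5).
R2 ← R2 − 3/2·R1.
R3 ← R3 − 1/2·R1.
R2 ← R2 / (-53/24).
R1 ← R1 − 5/36·R2.
R3 ← R3 − 43/72·R2.
R3 ← R3 / (-409/636).
R1 ← R1 + 70/159·R3.
R2 ← R2 − 9/53·R3.
Reading off the reduced rows gives x_1 = 0, x_2 = 0, x_3 = -5.

x_1 = 0, x_2 = 0, x_3 = -5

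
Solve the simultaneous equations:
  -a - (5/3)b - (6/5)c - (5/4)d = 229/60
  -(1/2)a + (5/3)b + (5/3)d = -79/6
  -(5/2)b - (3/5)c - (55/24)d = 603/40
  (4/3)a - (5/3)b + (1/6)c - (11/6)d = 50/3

infinitely many solutions

Row-reduce:
R1 ← R1 / (-1).
R2 ← R2 + 1/2·R1.
R4 ← R4 − 4/3·R1.
R2 ← R2 / (5/2).
R1 ← R1 − 5/3·R2.
R3 ← R3 + 5/2·R2.
R4 ← R4 + 35/9·R2.
Swap R3 and R4.
R3 ← R3 / (-1/2).
R1 ← R1 − 4/5·R3.
R2 ← R2 − 6/25·R3.
Rank is 3 with 4 unknowns, leaving d free.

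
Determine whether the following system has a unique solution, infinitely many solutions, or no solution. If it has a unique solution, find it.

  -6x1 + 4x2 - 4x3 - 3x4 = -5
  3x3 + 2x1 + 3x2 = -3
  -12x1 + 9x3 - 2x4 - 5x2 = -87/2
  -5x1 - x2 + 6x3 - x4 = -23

Row-reduce:
R1 ← R1 / (-6).
R2 ← R2 − 2·R1.
R3 ← R3 + 12·R1.
R4 ← R4 + 5·R1.
R2 ← R2 / (13/3).
R1 ← R1 + 2/3·R2.
R3 ← R3 + 13·R2.
R4 ← R4 + 13/3·R2.
R3 ← R3 / (22).
R1 ← R1 − 12/13·R3.
R2 ← R2 − 5/13·R3.
R4 ← R4 − 11·R3.
Row 4 reduces to 0 = 1/4, a contradiction. The system is inconsistent.

no solution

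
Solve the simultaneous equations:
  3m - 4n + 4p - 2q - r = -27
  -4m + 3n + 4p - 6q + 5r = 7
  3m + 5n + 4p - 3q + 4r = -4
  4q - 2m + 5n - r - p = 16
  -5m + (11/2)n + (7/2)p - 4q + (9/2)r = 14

no solution

Row-reduce:
R1 ← R1 / (3).
R2 ← R2 + 4·R1.
R3 ← R3 − 3·R1.
R4 ← R4 + 2·R1.
R5 ← R5 + 5·R1.
R2 ← R2 / (-7/3).
R1 ← R1 + 4/3·R2.
R3 ← R3 − 9·R2.
R4 ← R4 − 7/3·R2.
R5 ← R5 + 7/6·R2.
R3 ← R3 / (36).
R1 ← R1 + 4·R3.
R2 ← R2 + 4·R3.
R4 ← R4 − 11·R3.
R5 ← R5 − 11/2·R3.
R4 ← R4 / (1139/252).
R1 ← R1 − 29/63·R4.
R2 ← R2 + 1/9·R4.
R3 ← R3 + 241/252·R4.
R5 ← R5 − 1139/504·R4.
Row 5 reduces to 0 = -1, a contradiction. The system is inconsistent.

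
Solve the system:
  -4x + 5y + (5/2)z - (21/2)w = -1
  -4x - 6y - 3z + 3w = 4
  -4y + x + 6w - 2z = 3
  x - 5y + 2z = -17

Row-reduce:
R1 ← R1 / (-4).
R2 ← R2 + 4·R1.
R3 ← R3 − 1·R1.
R4 ← R4 − 1·R1.
R2 ← R2 / (-11).
R1 ← R1 + 5/4·R2.
R3 ← R3 + 11/4·R2.
R4 ← R4 + 15/4·R2.
Swap R3 and R4.
R3 ← R3 / (9/2).
R2 ← R2 − 1/2·R3.
Row 4 reduces to 0 = 3/2, a contradiction. The system is inconsistent.

no solution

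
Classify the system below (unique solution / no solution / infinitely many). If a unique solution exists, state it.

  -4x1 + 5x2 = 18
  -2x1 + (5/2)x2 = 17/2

no solution

Row-reduce:
R1 ← R1 / (-4).
R2 ← R2 + 2·R1.
Row 2 reduces to 0 = -1/2, a contradiction. The system is inconsistent.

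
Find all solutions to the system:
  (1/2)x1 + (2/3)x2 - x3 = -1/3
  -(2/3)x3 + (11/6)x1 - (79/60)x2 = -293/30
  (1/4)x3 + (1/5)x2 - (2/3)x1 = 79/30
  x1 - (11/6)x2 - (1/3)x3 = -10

no solution

Row-reduce:
R1 ← R1 / (1/2).
R2 ← R2 − 11/6·R1.
R3 ← R3 + 2/3·R1.
R4 ← R4 − 1·R1.
R2 ← R2 / (-677/180).
R1 ← R1 − 4/3·R2.
R3 ← R3 − 49/45·R2.
R4 ← R4 + 19/6·R2.
R3 ← R3 / (-1745/8124).
R1 ← R1 + 634/677·R3.
R2 ← R2 + 540/677·R3.
R4 ← R4 + 1745/2031·R3.
Row 4 reduces to 0 = -1, a contradiction. The system is inconsistent.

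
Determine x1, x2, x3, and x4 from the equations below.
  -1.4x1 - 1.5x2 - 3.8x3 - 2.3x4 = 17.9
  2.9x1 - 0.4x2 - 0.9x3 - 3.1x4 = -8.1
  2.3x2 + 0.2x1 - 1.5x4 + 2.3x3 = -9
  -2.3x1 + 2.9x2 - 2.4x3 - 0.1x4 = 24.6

x1 = -3, x2 = 2, x3 = -5, x4 = 1

Row-reduce the augmented matrix:
R1 ← R1 / (-7/5).
R2 ← R2 − 29/10·R1.
R3 ← R3 − 1/5·R1.
R4 ← R4 + 23/10·R1.
R2 ← R2 / (-491/140).
R1 ← R1 − 15/14·R2.
R3 ← R3 − 73/35·R2.
R4 ← R4 − 751/140·R2.
R3 ← R3 / (-3397/982).
R1 ← R1 − 17/491·R3.
R2 ← R2 − 1228/491·R3.
R4 ← R4 + 9401/982·R3.
R4 ← R4 / (4151/430).
R1 ← R1 + 14009/16985·R4.
R2 ← R2 + 41801/16985·R4.
R3 ← R3 − 31942/16985·R4.
Reading off the reduced rows gives x1 = -3, x2 = 2, x3 = -5, x4 = 1.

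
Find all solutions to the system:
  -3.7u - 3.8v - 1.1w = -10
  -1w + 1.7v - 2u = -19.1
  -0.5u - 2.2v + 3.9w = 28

u = 4, v = -3, w = 6

Row-reduce the augmented matrix:
R1 ← R1 / (-37/10).
R2 ← R2 + 2·R1.
R3 ← R3 + 1/2·R1.
R2 ← R2 / (1389/370).
R1 ← R1 − 38/37·R2.
R3 ← R3 + 312/185·R2.
R3 ← R3 / (8951/2315).
R1 ← R1 − 189/463·R3.
R2 ← R2 + 50/463·R3.
Reading off the reduced rows gives u = 4, v = -3, w = 6.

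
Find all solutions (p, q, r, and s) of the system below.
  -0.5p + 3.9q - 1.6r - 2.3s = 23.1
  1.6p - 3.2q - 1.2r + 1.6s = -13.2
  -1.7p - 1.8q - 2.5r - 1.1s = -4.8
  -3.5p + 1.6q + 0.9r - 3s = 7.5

Row-reduce the augmented matrix:
R1 ← R1 / (-1/2).
R2 ← R2 − 8/5·R1.
R3 ← R3 + 17/10·R1.
R4 ← R4 + 7/2·R1.
R2 ← R2 / (232/25).
R1 ← R1 + 39/5·R2.
R3 ← R3 + 753/50·R2.
R4 ← R4 + 257/10·R2.
R3 ← R3 / (-8487/1160).
R1 ← R1 + 245/116·R3.
R2 ← R2 + 79/116·R3.
R4 ← R4 + 6267/1160·R3.
R4 ← R4 / (-1719/1886).
R1 ← R1 − 1463/2829·R4.
R2 ← R2 + 1064/2829·R4.
R3 ← R3 − 1016/2829·R4.
Reading off the reduced rows gives p = 2, q = 4, r = -1, s = -3.

p = 2, q = 4, r = -1, s = -3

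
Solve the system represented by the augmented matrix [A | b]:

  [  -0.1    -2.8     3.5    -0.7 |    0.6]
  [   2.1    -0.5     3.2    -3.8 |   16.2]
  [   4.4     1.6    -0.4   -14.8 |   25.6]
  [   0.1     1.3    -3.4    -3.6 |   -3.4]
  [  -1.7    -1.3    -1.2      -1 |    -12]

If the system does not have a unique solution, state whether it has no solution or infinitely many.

x_1 = 1, x_2 = 5, x_3 = 4, x_4 = -1

Row-reduce the augmented matrix:
R1 ← R1 / (-1/10).
R2 ← R2 − 21/10·R1.
R3 ← R3 − 22/5·R1.
R4 ← R4 − 1/10·R1.
R5 ← R5 + 17/10·R1.
R2 ← R2 / (-593/10).
R1 ← R1 − 28·R2.
R3 ← R3 + 608/5·R2.
R4 ← R4 + 3/2·R2.
R5 ← R5 − 463/10·R2.
R3 ← R3 / (-10912/2965).
R1 ← R1 − 721/593·R3.
R2 ← R2 + 767/593·R3.
R4 ← R4 + 5456/2965·R3.
R5 ← R5 + 483/593·R3.
Swap R4 and R5.
R4 ← R4 / (-25209/13640).
R1 ← R1 + 11641/2728·R4.
R2 ← R2 − 8199/2728·R4.
R3 ← R3 − 5681/2728·R4.
R5 reduces to 0 = 0, so the extra equation is consistent.
Reading off the reduced rows gives x_1 = 1, x_2 = 5, x_3 = 4, x_4 = -1.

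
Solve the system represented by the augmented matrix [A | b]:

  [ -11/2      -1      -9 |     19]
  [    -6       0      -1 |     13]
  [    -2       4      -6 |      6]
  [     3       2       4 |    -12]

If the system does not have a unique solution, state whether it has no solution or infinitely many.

Row-reduce:
R1 ← R1 / (-11/2).
R2 ← R2 + 6·R1.
R3 ← R3 + 2·R1.
R4 ← R4 − 3·R1.
R2 ← R2 / (12/11).
R1 ← R1 − 2/11·R2.
R3 ← R3 − 48/11·R2.
R4 ← R4 − 16/11·R2.
R3 ← R3 / (-38).
R1 ← R1 − 1/6·R3.
R2 ← R2 − 97/12·R3.
R4 ← R4 + 38/3·R3.
Row 4 reduces to 0 = -4/3, a contradiction. The system is inconsistent.

no solution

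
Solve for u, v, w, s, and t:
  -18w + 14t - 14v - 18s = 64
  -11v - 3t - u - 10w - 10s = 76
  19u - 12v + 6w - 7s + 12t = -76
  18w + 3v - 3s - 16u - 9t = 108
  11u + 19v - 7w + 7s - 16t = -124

Row-reduce the augmented matrix:
Swap R1 and R2.
R1 ← R1 / (-1).
R3 ← R3 − 19·R1.
R4 ← R4 + 16·R1.
R5 ← R5 − 11·R1.
R2 ← R2 / (-14).
R1 ← R1 − 11·R2.
R3 ← R3 + 221·R2.
R4 ← R4 − 179·R2.
R5 ← R5 + 102·R2.
R3 ← R3 / (701/7).
R1 ← R1 + 29/7·R3.
R2 ← R2 − 9/7·R3.
R4 ← R4 + 365/7·R3.
R5 ← R5 − 99/7·R3.
R4 ← R4 / (-19466/701).
R1 ← R1 + 377/701·R4.
R2 ← R2 − 117/701·R4.
R3 ← R3 − 610/701·R4.
R5 ← R5 − 11101/701·R4.
R5 ← R5 / (-662797/9733).
R1 ← R1 − 14172/9733·R5.
R2 ← R2 − 28157/9733·R5.
R3 ← R3 + 1606/9733·R5.
R4 ← R4 + 27864/9733·R5.
Reading off the reduced rows gives u = -6, v = -4, w = 0, s = -2, t = -2.

u = -6, v = -4, w = 0, s = -2, t = -2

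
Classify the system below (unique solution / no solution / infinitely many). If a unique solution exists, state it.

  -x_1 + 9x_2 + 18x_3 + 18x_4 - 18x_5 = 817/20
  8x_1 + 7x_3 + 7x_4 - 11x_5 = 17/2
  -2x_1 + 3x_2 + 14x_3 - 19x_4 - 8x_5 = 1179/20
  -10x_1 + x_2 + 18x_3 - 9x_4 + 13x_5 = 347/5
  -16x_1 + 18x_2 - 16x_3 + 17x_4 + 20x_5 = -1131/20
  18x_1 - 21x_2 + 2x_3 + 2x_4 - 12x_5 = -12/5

Row-reduce the augmented matrix:
R1 ← R1 / (-1).
R2 ← R2 − 8·R1.
R3 ← R3 + 2·R1.
R4 ← R4 + 10·R1.
R5 ← R5 + 16·R1.
R6 ← R6 − 18·R1.
R2 ← R2 / (72).
R1 ← R1 + 9·R2.
R3 ← R3 + 15·R2.
R4 ← R4 + 89·R2.
R5 ← R5 + 126·R2.
R6 ← R6 − 141·R2.
R3 ← R3 / (227/24).
R1 ← R1 − 7/8·R3.
R2 ← R2 − 151/72·R3.
R4 ← R4 − 1775/72·R3.
R5 ← R5 + 159/4·R3.
R6 ← R6 − 727/24·R3.
R4 ← R4 / (13396/227).
R1 ← R1 − 693/227·R4.
R2 ← R2 − 1661/227·R4.
R3 ← R3 + 565/227·R4.
R5 ← R5 + 23991/227·R4.
R6 ← R6 − 23991/227·R4.
R5 ← R5 / (552707/13396).
R1 ← R1 + 21825/13396·R5.
R2 ← R2 + 37001/13396·R5.
R3 ← R3 − 3103/40188·R5.
R4 ← R4 − 8573/40188·R5.
R6 ← R6 + 552707/13396·R5.
R6 reduces to 0 = 0, so the extra equation is consistent.
Reading off the reduced rows gives x_1 = -5/4, x_2 = -3/5, x_3 = 3, x_4 = -3/4, x_5 = -1/4.

x_1 = -5/4, x_2 = -3/5, x_3 = 3, x_4 = -3/4, x_5 = -1/4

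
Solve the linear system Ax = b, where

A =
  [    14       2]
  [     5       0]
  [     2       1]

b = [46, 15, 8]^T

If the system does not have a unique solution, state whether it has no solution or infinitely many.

x_1 = 3, x_2 = 2

Row-reduce the augmented matrix:
R1 ← R1 / (14).
R2 ← R2 − 5·R1.
R3 ← R3 − 2·R1.
R2 ← R2 / (-5/7).
R1 ← R1 − 1/7·R2.
R3 ← R3 − 5/7·R2.
R3 reduces to 0 = 0, so the extra equation is consistent.
Reading off the reduced rows gives x_1 = 3, x_2 = 2.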